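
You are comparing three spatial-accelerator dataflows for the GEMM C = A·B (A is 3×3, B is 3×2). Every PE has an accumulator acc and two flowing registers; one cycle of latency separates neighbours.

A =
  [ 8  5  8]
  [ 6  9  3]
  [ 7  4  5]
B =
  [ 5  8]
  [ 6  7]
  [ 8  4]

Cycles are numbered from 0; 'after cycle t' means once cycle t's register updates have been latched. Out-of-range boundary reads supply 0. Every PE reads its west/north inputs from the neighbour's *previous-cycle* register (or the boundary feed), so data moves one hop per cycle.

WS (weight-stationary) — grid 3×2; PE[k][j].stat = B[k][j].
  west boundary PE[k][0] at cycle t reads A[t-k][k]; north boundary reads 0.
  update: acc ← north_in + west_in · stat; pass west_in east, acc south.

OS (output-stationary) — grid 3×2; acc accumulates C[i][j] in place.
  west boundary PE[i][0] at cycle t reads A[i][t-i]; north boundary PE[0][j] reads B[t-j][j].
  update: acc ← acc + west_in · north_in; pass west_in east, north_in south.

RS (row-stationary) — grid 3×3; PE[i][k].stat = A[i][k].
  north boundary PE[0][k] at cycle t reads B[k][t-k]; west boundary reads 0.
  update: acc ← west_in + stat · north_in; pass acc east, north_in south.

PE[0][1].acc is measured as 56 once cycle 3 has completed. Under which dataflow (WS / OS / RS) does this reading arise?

WS (3×2 grid), PE[0][1]:
  c0 r0c1: 0 / 0 / 0
  c1 r0c1: 64 / 8 / 64
  c2 r0c1: 48 / 6 / 48
  c3 r0c1: 56 / 7 / 56
OS (3×2 grid), PE[0][1]:
  c0 r0c1: 0 / 0 / 0
  c1 r0c1: 64 / 8 / 8
  c2 r0c1: 99 / 5 / 7
  c3 r0c1: 131 / 8 / 4
RS (3×3 grid), PE[0][1]:
  c0 r0c1: 0 / 0 / 0
  c1 r0c1: 70 / 70 / 6
  c2 r0c1: 99 / 99 / 7
  c3 r0c1: 0 / 0 / 0

dataflow = WS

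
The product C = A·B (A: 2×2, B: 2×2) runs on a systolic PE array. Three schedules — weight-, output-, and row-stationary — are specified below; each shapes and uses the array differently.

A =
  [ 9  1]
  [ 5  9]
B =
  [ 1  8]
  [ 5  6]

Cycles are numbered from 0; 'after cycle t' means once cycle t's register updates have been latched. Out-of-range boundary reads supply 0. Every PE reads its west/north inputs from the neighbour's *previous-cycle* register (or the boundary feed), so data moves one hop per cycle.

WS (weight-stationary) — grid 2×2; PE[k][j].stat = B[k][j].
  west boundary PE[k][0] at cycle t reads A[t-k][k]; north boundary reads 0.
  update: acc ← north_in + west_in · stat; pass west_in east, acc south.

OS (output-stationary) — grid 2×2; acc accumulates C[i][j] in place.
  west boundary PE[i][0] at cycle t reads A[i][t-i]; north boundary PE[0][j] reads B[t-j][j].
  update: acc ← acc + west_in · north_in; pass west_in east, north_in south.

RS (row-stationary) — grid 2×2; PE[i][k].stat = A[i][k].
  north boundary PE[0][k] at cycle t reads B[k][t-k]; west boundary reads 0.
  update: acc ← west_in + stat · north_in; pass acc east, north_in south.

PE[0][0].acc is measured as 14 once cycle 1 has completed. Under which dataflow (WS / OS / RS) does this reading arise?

WS [2×2] PE[0][0] across cycles:
  after 0 — PE[0][0] acc=9, pass-E 9, pass-S 9
  after 1 — PE[0][0] acc=5, pass-E 5, pass-S 5
OS [2×2] PE[0][0] across cycles:
  after 0 — PE[0][0] acc=9, pass-E 9, pass-S 1
  after 1 — PE[0][0] acc=14, pass-E 1, pass-S 5
RS [2×2] PE[0][0] across cycles:
  after 0 — PE[0][0] acc=9, pass-E 9, pass-S 1
  after 1 — PE[0][0] acc=72, pass-E 72, pass-S 8

dataflow = OS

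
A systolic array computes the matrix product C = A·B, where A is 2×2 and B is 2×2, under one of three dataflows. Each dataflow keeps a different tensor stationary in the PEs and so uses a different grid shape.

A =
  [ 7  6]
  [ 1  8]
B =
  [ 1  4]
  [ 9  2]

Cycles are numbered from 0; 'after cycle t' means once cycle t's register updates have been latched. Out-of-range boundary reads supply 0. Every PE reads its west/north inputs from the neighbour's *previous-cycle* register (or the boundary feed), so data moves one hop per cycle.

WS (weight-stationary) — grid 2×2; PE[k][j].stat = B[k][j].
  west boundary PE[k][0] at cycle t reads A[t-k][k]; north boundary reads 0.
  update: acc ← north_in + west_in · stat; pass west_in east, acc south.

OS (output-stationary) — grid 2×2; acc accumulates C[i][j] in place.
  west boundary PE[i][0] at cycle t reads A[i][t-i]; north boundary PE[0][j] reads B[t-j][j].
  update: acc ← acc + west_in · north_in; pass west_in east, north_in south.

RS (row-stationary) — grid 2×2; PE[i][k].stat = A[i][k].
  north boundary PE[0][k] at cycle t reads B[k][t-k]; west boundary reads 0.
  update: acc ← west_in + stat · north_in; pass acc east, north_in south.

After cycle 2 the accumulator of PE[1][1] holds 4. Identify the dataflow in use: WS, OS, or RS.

— WS: 2×2; PE[1][1] trace:
  c0 r1c1: 0 / 0 / 0
  c1 r1c1: 0 / 0 / 0
  c2 r1c1: 40 / 6 / 40
— OS: 2×2; PE[1][1] trace:
  c0 r1c1: 0 / 0 / 0
  c1 r1c1: 0 / 0 / 0
  c2 r1c1: 4 / 1 / 4
— RS: 2×2; PE[1][1] trace:
  c0 r1c1: 0 / 0 / 0
  c1 r1c1: 0 / 0 / 0
  c2 r1c1: 73 / 73 / 9

dataflow = OS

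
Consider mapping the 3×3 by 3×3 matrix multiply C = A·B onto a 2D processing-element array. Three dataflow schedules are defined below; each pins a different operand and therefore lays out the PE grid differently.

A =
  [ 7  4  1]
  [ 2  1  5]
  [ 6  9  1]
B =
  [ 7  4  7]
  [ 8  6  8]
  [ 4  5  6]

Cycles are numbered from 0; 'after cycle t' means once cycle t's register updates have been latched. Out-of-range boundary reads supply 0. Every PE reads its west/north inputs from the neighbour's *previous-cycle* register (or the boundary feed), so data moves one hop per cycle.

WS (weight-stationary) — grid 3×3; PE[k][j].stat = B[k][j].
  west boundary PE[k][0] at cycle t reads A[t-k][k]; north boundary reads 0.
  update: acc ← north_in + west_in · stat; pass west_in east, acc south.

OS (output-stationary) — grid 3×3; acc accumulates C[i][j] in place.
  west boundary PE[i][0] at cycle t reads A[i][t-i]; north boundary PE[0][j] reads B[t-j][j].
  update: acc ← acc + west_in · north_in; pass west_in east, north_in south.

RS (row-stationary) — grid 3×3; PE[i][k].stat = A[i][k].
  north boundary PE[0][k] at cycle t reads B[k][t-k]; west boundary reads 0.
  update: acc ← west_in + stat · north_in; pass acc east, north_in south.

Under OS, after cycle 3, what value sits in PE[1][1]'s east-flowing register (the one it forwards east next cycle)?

OS 3×3: PE[1][1] cycle-by-cycle (with neighbour feeds):
  t=0 PE[0][1]: acc=0 h=0 v=0
  t=0 PE[1][0]: acc=0 h=0 v=0
  t=0 PE[1][1]: acc=0 h=0 v=0
  t=1 PE[0][1]: acc=28 h=7 v=4
  t=1 PE[1][0]: acc=14 h=2 v=7
  t=1 PE[1][1]: acc=0 h=0 v=0
  t=2 PE[0][1]: acc=52 h=4 v=6
  t=2 PE[1][0]: acc=22 h=1 v=8
  t=2 PE[1][1]: acc=8 h=2 v=4
  t=3 PE[0][1]: acc=57 h=1 v=5
  t=3 PE[1][0]: acc=42 h=5 v=4
  t=3 PE[1][1]: acc=14 h=1 v=6

register = 1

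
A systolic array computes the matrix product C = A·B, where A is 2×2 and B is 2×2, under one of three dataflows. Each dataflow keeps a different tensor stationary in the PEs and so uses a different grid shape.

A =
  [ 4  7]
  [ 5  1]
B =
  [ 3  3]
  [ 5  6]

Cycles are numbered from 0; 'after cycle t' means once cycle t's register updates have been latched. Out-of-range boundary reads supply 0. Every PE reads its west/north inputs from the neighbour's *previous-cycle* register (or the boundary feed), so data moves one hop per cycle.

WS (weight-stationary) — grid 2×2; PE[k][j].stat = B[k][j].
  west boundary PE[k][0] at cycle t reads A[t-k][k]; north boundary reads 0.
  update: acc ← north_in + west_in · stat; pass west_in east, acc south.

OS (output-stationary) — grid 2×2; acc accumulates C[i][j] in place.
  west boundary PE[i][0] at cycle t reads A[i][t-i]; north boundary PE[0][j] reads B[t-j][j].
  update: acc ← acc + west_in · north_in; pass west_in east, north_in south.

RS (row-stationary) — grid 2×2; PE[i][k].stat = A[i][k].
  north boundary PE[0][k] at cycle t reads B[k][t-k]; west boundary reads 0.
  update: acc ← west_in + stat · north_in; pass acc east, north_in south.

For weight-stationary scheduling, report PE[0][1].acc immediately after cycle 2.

PE[0][1].acc = 15

Tracing WS — 2×2 array, target PE[0][1]:
  t=0 PE[0][0]: acc=12 h=4 v=12
  t=0 PE[0][1]: acc=0 h=0 v=0
  t=1 PE[0][0]: acc=15 h=5 v=15
  t=1 PE[0][1]: acc=12 h=4 v=12
  t=2 PE[0][0]: acc=0 h=0 v=0
  t=2 PE[0][1]: acc=15 h=5 v=15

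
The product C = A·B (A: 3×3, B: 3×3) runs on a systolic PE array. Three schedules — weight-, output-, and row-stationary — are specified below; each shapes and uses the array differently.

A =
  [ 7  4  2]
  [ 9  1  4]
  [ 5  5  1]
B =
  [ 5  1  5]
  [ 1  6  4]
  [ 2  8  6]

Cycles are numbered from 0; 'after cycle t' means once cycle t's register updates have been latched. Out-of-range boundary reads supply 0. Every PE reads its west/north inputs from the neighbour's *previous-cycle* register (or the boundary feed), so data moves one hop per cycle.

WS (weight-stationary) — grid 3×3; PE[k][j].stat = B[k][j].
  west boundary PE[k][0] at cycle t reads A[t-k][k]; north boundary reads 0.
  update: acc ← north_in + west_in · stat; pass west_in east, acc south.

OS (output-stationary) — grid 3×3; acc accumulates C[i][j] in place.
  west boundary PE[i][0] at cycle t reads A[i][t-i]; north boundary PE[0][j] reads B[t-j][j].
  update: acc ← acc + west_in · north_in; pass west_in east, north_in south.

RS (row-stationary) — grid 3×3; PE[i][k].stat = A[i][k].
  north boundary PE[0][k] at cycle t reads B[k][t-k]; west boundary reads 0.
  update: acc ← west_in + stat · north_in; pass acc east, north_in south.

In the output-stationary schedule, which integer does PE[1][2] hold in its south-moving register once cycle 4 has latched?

register = 4

OS 3×3: PE[1][2] cycle-by-cycle (with neighbour feeds):
  0: (0,2).acc=0  regs=<0,0>
  0: (1,1).acc=0  regs=<0,0>
  0: (1,2).acc=0  regs=<0,0>
  1: (0,2).acc=0  regs=<0,0>
  1: (1,1).acc=0  regs=<0,0>
  1: (1,2).acc=0  regs=<0,0>
  2: (0,2).acc=35  regs=<7,5>
  2: (1,1).acc=9  regs=<9,1>
  2: (1,2).acc=0  regs=<0,0>
  3: (0,2).acc=51  regs=<4,4>
  3: (1,1).acc=15  regs=<1,6>
  3: (1,2).acc=45  regs=<9,5>
  4: (0,2).acc=63  regs=<2,6>
  4: (1,1).acc=47  regs=<4,8>
  4: (1,2).acc=49  regs=<1,4>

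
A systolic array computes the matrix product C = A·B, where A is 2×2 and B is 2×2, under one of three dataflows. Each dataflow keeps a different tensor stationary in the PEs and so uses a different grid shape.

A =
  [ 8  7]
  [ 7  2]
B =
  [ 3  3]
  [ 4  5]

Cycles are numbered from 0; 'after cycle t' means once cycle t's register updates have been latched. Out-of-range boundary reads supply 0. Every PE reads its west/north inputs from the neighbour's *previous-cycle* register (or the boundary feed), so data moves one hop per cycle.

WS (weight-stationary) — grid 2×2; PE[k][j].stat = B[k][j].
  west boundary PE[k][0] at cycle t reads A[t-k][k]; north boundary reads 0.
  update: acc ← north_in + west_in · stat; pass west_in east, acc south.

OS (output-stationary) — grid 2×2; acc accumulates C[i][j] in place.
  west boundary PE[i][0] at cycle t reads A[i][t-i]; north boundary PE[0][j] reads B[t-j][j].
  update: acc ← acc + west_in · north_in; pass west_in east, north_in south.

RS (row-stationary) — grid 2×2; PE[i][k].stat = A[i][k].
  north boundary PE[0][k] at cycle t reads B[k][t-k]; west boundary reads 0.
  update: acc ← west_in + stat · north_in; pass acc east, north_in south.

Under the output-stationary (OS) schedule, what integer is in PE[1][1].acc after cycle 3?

PE[1][1].acc = 31

OS on a 2×2 grid — tracing PE[1][1] and its feeders:
  [0] (0,1) acc=0 (h:0 v:0)
  [0] (1,0) acc=0 (h:0 v:0)
  [0] (1,1) acc=0 (h:0 v:0)
  [1] (0,1) acc=24 (h:8 v:3)
  [1] (1,0) acc=21 (h:7 v:3)
  [1] (1,1) acc=0 (h:0 v:0)
  [2] (0,1) acc=59 (h:7 v:5)
  [2] (1,0) acc=29 (h:2 v:4)
  [2] (1,1) acc=21 (h:7 v:3)
  [3] (0,1) acc=59 (h:0 v:0)
  [3] (1,0) acc=29 (h:0 v:0)
  [3] (1,1) acc=31 (h:2 v:5)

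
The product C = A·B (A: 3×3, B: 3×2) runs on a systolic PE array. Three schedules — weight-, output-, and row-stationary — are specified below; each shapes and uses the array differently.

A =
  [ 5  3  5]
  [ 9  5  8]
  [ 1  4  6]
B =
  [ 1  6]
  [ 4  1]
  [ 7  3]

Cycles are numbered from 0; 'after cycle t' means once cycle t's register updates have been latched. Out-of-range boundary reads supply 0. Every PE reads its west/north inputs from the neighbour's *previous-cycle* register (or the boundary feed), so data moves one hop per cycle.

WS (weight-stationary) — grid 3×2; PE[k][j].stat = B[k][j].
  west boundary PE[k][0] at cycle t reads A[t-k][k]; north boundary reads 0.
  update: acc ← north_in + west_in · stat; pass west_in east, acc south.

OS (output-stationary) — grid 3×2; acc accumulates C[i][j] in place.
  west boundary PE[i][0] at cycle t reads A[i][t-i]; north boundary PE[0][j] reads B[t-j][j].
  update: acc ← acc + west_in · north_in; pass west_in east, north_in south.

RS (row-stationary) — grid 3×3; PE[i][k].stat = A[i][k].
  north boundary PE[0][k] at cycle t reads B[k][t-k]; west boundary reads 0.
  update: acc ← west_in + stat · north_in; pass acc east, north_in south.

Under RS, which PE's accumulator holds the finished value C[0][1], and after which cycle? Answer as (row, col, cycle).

Under RS, C[0][1] lands at PE[0][2]:
  t=0 PE[0][2]: acc=0 h=0 v=0
  t=1 PE[0][2]: acc=0 h=0 v=0
  t=2 PE[0][2]: acc=52 h=52 v=7
  t=3 PE[0][2]: acc=48 h=48 v=3

(row, col, cycle) = (0, 2, 3)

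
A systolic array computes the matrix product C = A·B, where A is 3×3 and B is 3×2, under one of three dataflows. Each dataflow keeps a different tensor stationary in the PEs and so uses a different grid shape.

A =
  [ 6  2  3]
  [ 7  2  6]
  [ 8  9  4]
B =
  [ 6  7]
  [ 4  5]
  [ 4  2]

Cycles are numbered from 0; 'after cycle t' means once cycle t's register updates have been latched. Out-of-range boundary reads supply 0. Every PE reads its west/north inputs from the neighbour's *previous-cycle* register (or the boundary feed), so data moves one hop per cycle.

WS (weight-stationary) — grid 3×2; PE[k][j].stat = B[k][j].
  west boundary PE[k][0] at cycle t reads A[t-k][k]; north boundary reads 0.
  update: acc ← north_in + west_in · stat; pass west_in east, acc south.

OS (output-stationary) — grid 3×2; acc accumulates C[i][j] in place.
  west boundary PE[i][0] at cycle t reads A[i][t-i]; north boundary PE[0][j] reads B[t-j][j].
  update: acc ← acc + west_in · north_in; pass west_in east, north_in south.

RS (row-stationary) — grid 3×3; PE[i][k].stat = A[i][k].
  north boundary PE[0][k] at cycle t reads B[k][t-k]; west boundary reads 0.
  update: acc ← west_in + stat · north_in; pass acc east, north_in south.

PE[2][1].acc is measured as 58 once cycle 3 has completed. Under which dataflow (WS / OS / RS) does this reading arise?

dataflow = WS

Under WS (3×2), PE[2][1]:
  t=0 PE[2][1]: acc=0 h=0 v=0
  t=1 PE[2][1]: acc=0 h=0 v=0
  t=2 PE[2][1]: acc=0 h=0 v=0
  t=3 PE[2][1]: acc=58 h=3 v=58
Under OS (3×2), PE[2][1]:
  t=0 PE[2][1]: acc=0 h=0 v=0
  t=1 PE[2][1]: acc=0 h=0 v=0
  t=2 PE[2][1]: acc=0 h=0 v=0
  t=3 PE[2][1]: acc=56 h=8 v=7
Under RS (3×3), PE[2][1]:
  t=0 PE[2][1]: acc=0 h=0 v=0
  t=1 PE[2][1]: acc=0 h=0 v=0
  t=2 PE[2][1]: acc=0 h=0 v=0
  t=3 PE[2][1]: acc=84 h=84 v=4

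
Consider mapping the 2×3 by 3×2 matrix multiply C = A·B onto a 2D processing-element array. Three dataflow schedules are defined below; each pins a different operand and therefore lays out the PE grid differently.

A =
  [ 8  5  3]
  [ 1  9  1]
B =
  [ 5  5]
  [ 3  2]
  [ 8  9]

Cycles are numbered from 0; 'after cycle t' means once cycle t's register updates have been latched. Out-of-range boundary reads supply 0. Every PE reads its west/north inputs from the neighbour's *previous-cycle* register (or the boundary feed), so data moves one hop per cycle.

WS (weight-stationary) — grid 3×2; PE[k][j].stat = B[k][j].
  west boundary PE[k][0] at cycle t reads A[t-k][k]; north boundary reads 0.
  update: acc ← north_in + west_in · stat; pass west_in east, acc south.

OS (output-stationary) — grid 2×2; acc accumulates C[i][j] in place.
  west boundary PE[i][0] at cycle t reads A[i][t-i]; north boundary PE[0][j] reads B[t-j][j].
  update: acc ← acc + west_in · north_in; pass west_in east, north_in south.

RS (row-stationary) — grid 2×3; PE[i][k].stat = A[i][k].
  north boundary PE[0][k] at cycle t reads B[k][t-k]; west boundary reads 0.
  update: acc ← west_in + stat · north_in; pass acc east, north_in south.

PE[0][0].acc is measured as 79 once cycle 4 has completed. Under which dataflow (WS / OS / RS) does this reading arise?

dataflow = OS

WS [3×2] PE[0][0] across cycles:
  t=0 PE[0][0]: acc=40 h=8 v=40
  t=1 PE[0][0]: acc=5 h=1 v=5
  t=2 PE[0][0]: acc=0 h=0 v=0
  t=3 PE[0][0]: acc=0 h=0 v=0
  t=4 PE[0][0]: acc=0 h=0 v=0
OS [2×2] PE[0][0] across cycles:
  t=0 PE[0][0]: acc=40 h=8 v=5
  t=1 PE[0][0]: acc=55 h=5 v=3
  t=2 PE[0][0]: acc=79 h=3 v=8
  t=3 PE[0][0]: acc=79 h=0 v=0
  t=4 PE[0][0]: acc=79 h=0 v=0
RS [2×3] PE[0][0] across cycles:
  t=0 PE[0][0]: acc=40 h=40 v=5
  t=1 PE[0][0]: acc=40 h=40 v=5
  t=2 PE[0][0]: acc=0 h=0 v=0
  t=3 PE[0][0]: acc=0 h=0 v=0
  t=4 PE[0][0]: acc=0 h=0 v=0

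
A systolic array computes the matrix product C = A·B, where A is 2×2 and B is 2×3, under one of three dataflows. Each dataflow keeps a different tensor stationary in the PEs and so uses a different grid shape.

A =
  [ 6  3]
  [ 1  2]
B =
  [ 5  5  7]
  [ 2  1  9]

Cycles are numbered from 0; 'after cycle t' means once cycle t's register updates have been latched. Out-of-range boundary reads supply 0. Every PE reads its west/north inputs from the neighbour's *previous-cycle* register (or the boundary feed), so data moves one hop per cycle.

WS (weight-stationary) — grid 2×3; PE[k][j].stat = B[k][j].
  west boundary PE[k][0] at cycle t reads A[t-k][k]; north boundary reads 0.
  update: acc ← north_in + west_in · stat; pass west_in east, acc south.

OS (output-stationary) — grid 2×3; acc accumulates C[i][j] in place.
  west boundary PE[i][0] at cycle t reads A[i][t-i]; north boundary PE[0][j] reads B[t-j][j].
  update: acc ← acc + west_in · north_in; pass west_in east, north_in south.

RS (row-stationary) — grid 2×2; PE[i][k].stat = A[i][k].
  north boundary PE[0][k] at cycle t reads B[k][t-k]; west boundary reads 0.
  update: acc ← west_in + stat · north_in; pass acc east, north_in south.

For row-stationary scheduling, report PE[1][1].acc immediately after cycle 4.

PE[1][1].acc = 25

RS 2×2: PE[1][1] cycle-by-cycle (with neighbour feeds):
  c0 r0c1: 0 / 0 / 0
  c0 r1c0: 0 / 0 / 0
  c0 r1c1: 0 / 0 / 0
  c1 r0c1: 36 / 36 / 2
  c1 r1c0: 5 / 5 / 5
  c1 r1c1: 0 / 0 / 0
  c2 r0c1: 33 / 33 / 1
  c2 r1c0: 5 / 5 / 5
  c2 r1c1: 9 / 9 / 2
  c3 r0c1: 69 / 69 / 9
  c3 r1c0: 7 / 7 / 7
  c3 r1c1: 7 / 7 / 1
  c4 r0c1: 0 / 0 / 0
  c4 r1c0: 0 / 0 / 0
  c4 r1c1: 25 / 25 / 9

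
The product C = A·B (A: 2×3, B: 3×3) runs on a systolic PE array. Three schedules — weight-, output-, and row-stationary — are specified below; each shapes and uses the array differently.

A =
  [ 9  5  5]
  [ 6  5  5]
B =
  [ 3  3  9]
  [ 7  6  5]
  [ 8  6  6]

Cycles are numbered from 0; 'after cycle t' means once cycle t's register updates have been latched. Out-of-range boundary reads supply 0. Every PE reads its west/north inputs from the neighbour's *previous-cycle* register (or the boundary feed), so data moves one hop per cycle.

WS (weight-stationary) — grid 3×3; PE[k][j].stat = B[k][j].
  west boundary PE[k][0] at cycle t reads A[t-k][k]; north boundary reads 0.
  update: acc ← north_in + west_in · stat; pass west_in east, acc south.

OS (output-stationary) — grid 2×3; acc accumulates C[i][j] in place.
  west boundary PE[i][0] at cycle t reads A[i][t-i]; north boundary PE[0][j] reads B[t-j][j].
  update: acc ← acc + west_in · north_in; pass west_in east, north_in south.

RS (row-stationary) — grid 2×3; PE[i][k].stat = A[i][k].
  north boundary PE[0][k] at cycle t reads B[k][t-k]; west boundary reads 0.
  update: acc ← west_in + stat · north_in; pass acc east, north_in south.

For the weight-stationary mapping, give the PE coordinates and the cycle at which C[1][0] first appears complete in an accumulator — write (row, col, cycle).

Under WS, C[1][0] lands at PE[2][0]:
  t=0 PE[2][0]: acc=0 h=0 v=0
  t=1 PE[2][0]: acc=0 h=0 v=0
  t=2 PE[2][0]: acc=102 h=5 v=102
  t=3 PE[2][0]: acc=93 h=5 v=93

(row, col, cycle) = (2, 0, 3)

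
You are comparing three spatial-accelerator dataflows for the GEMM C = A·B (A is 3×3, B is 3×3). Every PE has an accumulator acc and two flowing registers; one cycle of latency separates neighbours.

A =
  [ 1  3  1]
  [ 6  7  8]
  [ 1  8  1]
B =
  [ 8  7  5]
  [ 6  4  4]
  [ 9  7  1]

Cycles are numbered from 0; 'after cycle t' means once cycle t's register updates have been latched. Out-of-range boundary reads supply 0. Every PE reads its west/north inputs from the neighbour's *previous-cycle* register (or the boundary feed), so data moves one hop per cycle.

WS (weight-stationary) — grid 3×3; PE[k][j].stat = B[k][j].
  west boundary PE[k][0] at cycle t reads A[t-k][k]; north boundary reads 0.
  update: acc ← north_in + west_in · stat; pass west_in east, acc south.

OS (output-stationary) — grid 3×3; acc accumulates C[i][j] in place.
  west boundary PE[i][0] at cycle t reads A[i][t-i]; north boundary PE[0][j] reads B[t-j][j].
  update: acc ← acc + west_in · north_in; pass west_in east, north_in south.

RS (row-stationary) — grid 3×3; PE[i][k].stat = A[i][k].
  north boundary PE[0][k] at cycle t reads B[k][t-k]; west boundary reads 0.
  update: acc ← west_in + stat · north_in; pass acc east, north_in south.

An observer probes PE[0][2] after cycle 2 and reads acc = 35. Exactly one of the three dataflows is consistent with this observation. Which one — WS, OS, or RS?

dataflow = RS

Under WS (3×3), PE[0][2]:
  0: (0,2).acc=0  regs=<0,0>
  1: (0,2).acc=0  regs=<0,0>
  2: (0,2).acc=5  regs=<1,5>
Under OS (3×3), PE[0][2]:
  0: (0,2).acc=0  regs=<0,0>
  1: (0,2).acc=0  regs=<0,0>
  2: (0,2).acc=5  regs=<1,5>
Under RS (3×3), PE[0][2]:
  0: (0,2).acc=0  regs=<0,0>
  1: (0,2).acc=0  regs=<0,0>
  2: (0,2).acc=35  regs=<35,9>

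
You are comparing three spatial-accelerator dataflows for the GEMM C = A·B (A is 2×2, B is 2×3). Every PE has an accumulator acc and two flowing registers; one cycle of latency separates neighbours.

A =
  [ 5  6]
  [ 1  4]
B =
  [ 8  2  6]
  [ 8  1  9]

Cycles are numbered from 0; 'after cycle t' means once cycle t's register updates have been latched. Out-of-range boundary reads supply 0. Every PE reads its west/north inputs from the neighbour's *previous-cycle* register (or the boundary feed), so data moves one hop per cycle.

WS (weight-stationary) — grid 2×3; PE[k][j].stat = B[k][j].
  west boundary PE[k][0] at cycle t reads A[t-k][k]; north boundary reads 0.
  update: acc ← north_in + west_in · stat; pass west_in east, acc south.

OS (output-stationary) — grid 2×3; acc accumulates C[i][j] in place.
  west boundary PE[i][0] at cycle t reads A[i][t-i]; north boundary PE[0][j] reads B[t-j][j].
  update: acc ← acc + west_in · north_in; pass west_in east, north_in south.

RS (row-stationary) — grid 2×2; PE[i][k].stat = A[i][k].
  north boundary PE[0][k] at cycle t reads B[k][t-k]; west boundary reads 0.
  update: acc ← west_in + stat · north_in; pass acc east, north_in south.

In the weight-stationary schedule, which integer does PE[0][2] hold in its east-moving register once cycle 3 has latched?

WS on a 2×3 grid — tracing PE[0][2] and its feeders:
  step 0 · PE0,1: acc=0; fwd→0 fwd↓0
  step 0 · PE0,2: acc=0; fwd→0 fwd↓0
  step 1 · PE0,1: acc=10; fwd→5 fwd↓10
  step 1 · PE0,2: acc=0; fwd→0 fwd↓0
  step 2 · PE0,1: acc=2; fwd→1 fwd↓2
  step 2 · PE0,2: acc=30; fwd→5 fwd↓30
  step 3 · PE0,1: acc=0; fwd→0 fwd↓0
  step 3 · PE0,2: acc=6; fwd→1 fwd↓6

register = 1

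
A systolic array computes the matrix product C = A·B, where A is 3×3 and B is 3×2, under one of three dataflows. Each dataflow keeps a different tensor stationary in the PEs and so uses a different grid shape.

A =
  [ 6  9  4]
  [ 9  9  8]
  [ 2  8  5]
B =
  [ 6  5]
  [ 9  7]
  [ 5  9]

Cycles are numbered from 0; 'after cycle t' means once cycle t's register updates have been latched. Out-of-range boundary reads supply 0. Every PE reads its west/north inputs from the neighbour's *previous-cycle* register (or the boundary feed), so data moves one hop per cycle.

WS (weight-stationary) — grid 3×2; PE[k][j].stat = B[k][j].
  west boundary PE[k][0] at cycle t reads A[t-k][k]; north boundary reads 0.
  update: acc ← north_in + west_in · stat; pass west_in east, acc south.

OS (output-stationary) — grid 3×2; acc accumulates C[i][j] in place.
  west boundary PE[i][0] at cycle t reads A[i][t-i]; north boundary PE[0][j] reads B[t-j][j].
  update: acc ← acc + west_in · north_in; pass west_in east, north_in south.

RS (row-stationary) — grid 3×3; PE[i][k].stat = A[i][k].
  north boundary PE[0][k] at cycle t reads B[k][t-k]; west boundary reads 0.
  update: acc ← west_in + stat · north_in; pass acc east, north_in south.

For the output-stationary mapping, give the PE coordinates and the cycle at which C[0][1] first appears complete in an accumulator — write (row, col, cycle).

(row, col, cycle) = (0, 1, 3)

OS: C[0][1] accumulates in PE[0][1]:
  @0  [0,1]  acc 0  |  →0  ↓0
  @1  [0,1]  acc 30  |  →6  ↓5
  @2  [0,1]  acc 93  |  →9  ↓7
  @3  [0,1]  acc 129  |  →4  ↓9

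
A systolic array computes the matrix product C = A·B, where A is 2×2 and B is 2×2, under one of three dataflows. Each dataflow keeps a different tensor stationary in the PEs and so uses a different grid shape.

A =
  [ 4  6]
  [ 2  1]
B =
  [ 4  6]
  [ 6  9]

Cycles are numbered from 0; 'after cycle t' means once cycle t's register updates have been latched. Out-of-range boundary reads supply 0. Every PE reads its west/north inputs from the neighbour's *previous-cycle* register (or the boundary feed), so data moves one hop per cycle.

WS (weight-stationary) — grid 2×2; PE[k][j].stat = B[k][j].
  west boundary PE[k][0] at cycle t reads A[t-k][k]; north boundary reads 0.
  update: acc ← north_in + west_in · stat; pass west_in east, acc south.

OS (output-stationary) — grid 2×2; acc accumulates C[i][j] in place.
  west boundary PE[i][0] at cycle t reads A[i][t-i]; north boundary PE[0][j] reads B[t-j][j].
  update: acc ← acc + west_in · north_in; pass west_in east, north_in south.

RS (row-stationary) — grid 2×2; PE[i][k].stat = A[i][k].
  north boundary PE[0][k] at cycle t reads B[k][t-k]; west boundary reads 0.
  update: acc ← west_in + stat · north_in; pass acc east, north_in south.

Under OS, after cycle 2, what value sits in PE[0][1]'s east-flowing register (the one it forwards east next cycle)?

register = 6

OS 2×2: PE[0][1] cycle-by-cycle (with neighbour feeds):
  0: (0,0).acc=16  regs=<4,4>
  0: (0,1).acc=0  regs=<0,0>
  1: (0,0).acc=52  regs=<6,6>
  1: (0,1).acc=24  regs=<4,6>
  2: (0,0).acc=52  regs=<0,0>
  2: (0,1).acc=78  regs=<6,9>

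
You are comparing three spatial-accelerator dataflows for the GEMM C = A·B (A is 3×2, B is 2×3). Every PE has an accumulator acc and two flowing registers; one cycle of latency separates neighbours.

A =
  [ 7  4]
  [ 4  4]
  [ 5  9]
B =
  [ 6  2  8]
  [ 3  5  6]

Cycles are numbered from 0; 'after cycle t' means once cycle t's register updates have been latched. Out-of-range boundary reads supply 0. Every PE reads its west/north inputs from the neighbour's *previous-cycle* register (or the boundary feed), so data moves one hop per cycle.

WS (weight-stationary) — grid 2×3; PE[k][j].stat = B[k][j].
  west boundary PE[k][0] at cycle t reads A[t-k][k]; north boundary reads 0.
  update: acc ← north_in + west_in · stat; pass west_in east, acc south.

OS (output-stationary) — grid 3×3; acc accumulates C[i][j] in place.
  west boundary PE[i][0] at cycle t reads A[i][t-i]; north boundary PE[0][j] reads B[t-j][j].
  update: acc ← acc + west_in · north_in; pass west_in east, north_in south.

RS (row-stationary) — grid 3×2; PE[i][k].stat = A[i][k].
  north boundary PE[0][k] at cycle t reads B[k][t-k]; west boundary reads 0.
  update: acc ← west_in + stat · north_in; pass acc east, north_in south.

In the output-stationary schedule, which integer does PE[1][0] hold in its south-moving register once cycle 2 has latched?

register = 3

OS on a 3×3 grid — tracing PE[1][0] and its feeders:
  @0  [0,0]  acc 42  |  →7  ↓6
  @0  [1,0]  acc 0  |  →0  ↓0
  @1  [0,0]  acc 54  |  →4  ↓3
  @1  [1,0]  acc 24  |  →4  ↓6
  @2  [0,0]  acc 54  |  →0  ↓0
  @2  [1,0]  acc 36  |  →4  ↓3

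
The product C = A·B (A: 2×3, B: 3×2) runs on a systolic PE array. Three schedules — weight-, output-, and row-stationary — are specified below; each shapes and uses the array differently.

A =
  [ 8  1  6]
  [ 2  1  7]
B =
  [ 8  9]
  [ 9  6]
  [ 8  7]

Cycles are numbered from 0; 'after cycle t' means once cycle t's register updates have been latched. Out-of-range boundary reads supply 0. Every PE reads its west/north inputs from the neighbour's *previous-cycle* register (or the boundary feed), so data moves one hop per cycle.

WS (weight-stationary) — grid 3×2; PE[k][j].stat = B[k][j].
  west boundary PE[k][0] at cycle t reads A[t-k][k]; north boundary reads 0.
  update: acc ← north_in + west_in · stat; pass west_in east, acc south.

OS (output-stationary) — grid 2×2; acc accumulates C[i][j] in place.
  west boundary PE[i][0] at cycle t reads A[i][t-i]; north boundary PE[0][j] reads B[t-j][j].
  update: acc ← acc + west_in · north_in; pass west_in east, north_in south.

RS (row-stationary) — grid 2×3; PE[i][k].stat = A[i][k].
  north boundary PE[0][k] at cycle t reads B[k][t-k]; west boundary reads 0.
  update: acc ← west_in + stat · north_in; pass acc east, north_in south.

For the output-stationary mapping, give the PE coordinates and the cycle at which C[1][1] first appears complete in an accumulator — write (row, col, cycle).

(row, col, cycle) = (1, 1, 4)

OS: C[1][1] accumulates in PE[1][1]:
  @0  [1,1]  acc 0  |  →0  ↓0
  @1  [1,1]  acc 0  |  →0  ↓0
  @2  [1,1]  acc 18  |  →2  ↓9
  @3  [1,1]  acc 24  |  →1  ↓6
  @4  [1,1]  acc 73  |  →7  ↓7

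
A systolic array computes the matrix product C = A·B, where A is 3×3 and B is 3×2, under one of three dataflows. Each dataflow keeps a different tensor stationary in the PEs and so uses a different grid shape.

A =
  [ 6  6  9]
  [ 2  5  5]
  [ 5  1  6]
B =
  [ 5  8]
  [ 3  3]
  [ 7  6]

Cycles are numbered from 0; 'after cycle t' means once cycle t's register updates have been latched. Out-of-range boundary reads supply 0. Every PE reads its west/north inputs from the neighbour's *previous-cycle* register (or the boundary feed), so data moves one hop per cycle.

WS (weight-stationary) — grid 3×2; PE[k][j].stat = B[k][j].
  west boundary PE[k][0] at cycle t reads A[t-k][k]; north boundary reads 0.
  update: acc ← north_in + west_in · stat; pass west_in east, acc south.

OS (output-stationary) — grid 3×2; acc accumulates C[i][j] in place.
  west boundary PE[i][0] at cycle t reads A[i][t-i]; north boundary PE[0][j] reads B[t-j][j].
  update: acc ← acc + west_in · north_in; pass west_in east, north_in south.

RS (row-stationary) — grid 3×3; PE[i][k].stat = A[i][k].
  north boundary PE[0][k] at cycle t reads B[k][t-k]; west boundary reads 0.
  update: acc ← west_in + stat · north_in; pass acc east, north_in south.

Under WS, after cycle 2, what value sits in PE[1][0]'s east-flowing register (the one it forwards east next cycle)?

Tracing WS — 3×2 array, target PE[1][0]:
  step 0 · PE0,0: acc=30; fwd→6 fwd↓30
  step 0 · PE1,0: acc=0; fwd→0 fwd↓0
  step 1 · PE0,0: acc=10; fwd→2 fwd↓10
  step 1 · PE1,0: acc=48; fwd→6 fwd↓48
  step 2 · PE0,0: acc=25; fwd→5 fwd↓25
  step 2 · PE1,0: acc=25; fwd→5 fwd↓25

register = 5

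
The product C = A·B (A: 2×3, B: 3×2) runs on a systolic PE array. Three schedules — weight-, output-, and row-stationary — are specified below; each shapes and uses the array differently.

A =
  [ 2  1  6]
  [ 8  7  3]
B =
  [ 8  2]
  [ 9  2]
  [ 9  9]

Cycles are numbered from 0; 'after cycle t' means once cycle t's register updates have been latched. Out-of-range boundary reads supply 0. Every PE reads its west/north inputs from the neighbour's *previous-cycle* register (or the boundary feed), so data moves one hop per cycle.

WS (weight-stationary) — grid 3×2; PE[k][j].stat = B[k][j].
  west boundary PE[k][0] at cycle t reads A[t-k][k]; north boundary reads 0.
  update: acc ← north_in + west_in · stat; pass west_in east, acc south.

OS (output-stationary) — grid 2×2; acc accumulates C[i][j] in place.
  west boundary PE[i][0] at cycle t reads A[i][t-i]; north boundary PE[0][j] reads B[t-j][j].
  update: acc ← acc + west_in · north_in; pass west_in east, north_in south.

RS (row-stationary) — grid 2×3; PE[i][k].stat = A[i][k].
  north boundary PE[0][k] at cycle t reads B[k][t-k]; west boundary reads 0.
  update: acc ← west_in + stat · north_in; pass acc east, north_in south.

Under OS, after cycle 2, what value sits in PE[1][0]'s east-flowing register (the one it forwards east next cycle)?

register = 7

Tracing OS — 2×2 array, target PE[1][0]:
  @0  [0,0]  acc 16  |  →2  ↓8
  @0  [1,0]  acc 0  |  →0  ↓0
  @1  [0,0]  acc 25  |  →1  ↓9
  @1  [1,0]  acc 64  |  →8  ↓8
  @2  [0,0]  acc 79  |  →6  ↓9
  @2  [1,0]  acc 127  |  →7  ↓9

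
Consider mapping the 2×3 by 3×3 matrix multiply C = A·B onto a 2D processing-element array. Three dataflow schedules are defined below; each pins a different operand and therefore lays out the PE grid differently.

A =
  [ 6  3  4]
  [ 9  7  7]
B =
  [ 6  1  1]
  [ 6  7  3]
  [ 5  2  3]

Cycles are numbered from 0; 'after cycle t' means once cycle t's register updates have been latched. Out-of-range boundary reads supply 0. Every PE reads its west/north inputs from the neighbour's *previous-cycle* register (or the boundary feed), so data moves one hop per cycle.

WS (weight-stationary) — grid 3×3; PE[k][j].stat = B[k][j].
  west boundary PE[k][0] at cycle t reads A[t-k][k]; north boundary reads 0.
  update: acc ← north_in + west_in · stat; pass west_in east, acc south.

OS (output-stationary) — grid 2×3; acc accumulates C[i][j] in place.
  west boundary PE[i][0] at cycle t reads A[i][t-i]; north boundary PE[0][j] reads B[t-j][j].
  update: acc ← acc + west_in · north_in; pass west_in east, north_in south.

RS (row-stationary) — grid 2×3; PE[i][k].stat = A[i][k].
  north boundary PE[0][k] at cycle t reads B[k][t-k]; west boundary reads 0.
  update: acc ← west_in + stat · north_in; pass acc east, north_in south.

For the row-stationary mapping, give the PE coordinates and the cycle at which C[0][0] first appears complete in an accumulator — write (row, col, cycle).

Under RS, C[0][0] lands at PE[0][2]:
  cycle 0: PE[0][2] → acc 0, east 0, south 0
  cycle 1: PE[0][2] → acc 0, east 0, south 0
  cycle 2: PE[0][2] → acc 74, east 74, south 5

(row, col, cycle) = (0, 2, 2)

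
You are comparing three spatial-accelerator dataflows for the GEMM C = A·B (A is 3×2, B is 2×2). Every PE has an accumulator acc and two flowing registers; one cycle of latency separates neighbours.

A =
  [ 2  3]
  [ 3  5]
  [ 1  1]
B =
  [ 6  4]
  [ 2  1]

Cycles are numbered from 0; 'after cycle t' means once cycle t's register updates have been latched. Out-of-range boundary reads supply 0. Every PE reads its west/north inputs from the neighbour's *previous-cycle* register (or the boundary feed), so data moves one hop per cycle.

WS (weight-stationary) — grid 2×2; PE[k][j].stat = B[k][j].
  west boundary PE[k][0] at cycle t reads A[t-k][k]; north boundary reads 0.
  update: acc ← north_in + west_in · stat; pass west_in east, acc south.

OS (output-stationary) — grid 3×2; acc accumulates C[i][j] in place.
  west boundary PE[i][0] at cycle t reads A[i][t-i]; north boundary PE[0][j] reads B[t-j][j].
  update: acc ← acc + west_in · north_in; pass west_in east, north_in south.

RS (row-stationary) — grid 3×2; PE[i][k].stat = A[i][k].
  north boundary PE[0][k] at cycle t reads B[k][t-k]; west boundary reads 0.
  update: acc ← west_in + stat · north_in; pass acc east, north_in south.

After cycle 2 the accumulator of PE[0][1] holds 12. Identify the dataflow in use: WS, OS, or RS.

dataflow = WS

— WS: 2×2; PE[0][1] trace:
  step 0 · PE0,1: acc=0; fwd→0 fwd↓0
  step 1 · PE0,1: acc=8; fwd→2 fwd↓8
  step 2 · PE0,1: acc=12; fwd→3 fwd↓12
— OS: 3×2; PE[0][1] trace:
  step 0 · PE0,1: acc=0; fwd→0 fwd↓0
  step 1 · PE0,1: acc=8; fwd→2 fwd↓4
  step 2 · PE0,1: acc=11; fwd→3 fwd↓1
— RS: 3×2; PE[0][1] trace:
  step 0 · PE0,1: acc=0; fwd→0 fwd↓0
  step 1 · PE0,1: acc=18; fwd→18 fwd↓2
  step 2 · PE0,1: acc=11; fwd→11 fwd↓1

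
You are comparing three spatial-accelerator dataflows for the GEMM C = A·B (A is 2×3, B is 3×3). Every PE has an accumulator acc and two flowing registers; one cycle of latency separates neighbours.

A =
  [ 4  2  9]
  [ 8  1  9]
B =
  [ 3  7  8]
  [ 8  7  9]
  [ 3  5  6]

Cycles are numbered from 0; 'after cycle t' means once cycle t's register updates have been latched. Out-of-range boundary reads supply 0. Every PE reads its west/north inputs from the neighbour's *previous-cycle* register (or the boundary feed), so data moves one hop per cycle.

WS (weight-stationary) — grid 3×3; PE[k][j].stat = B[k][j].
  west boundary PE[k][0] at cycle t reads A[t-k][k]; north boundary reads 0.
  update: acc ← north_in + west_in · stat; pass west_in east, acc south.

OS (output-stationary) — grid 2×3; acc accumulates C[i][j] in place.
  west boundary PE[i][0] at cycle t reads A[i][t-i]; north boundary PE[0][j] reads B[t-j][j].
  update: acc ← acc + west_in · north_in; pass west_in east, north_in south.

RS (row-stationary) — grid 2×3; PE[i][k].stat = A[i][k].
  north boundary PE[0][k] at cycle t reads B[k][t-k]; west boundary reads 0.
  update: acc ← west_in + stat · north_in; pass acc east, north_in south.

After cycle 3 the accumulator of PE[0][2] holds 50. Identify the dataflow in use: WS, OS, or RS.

WS (3×3 grid), PE[0][2]:
  after 0 — PE[0][2] acc=0, pass-E 0, pass-S 0
  after 1 — PE[0][2] acc=0, pass-E 0, pass-S 0
  after 2 — PE[0][2] acc=32, pass-E 4, pass-S 32
  after 3 — PE[0][2] acc=64, pass-E 8, pass-S 64
OS (2×3 grid), PE[0][2]:
  after 0 — PE[0][2] acc=0, pass-E 0, pass-S 0
  after 1 — PE[0][2] acc=0, pass-E 0, pass-S 0
  after 2 — PE[0][2] acc=32, pass-E 4, pass-S 8
  after 3 — PE[0][2] acc=50, pass-E 2, pass-S 9
RS (2×3 grid), PE[0][2]:
  after 0 — PE[0][2] acc=0, pass-E 0, pass-S 0
  after 1 — PE[0][2] acc=0, pass-E 0, pass-S 0
  after 2 — PE[0][2] acc=55, pass-E 55, pass-S 3
  after 3 — PE[0][2] acc=87, pass-E 87, pass-S 5

dataflow = OS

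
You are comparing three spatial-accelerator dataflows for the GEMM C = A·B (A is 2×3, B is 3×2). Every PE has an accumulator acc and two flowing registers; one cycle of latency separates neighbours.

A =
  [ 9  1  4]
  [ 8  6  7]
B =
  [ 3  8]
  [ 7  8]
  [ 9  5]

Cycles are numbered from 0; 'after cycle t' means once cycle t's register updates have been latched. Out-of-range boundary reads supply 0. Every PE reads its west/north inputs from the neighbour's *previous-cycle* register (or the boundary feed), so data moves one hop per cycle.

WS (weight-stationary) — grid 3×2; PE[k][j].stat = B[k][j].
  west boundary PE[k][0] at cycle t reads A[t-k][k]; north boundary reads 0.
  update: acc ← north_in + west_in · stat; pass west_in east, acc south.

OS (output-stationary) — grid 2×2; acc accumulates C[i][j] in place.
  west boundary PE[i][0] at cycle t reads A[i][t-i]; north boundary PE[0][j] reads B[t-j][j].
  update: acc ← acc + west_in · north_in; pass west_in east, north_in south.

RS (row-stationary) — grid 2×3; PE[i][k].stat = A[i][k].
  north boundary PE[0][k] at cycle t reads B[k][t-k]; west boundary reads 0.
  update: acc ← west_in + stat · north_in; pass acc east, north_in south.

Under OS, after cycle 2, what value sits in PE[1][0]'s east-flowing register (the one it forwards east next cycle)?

OS 2×2: PE[1][0] cycle-by-cycle (with neighbour feeds):
  t=0 PE[0][0]: acc=27 h=9 v=3
  t=0 PE[1][0]: acc=0 h=0 v=0
  t=1 PE[0][0]: acc=34 h=1 v=7
  t=1 PE[1][0]: acc=24 h=8 v=3
  t=2 PE[0][0]: acc=70 h=4 v=9
  t=2 PE[1][0]: acc=66 h=6 v=7

register = 6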